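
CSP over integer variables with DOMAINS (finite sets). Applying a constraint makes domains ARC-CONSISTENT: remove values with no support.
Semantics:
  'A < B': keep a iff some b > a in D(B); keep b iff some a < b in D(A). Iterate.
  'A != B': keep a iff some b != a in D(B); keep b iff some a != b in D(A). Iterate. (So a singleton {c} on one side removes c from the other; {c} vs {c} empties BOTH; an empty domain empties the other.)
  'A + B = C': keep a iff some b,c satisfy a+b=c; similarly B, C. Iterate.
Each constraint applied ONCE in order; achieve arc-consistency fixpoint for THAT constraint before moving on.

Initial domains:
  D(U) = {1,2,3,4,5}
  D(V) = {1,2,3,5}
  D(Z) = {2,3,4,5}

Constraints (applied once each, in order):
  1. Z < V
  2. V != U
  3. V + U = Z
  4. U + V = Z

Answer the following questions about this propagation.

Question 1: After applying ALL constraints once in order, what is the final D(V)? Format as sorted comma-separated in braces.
Answer: {3}

Derivation:
Constraint 1 (Z < V) on D(Z)={2,3,4,5} D(V)={1,2,3,5}: Z {2,3,4,5}->{2,3,4}; V {1,2,3,5}->{3,5}
Constraint 2 (V != U) on D(V)={3,5} D(U)={1,2,3,4,5}: no change
Constraint 3 (V + U = Z) on D(V)={3,5} D(U)={1,2,3,4,5} D(Z)={2,3,4}: V {3,5}->{3}; U {1,2,3,4,5}->{1}; Z {2,3,4}->{4}
Constraint 4 (U + V = Z) on D(U)={1} D(V)={3} D(Z)={4}: no change
So after all 4 constraints: D(V) = {3}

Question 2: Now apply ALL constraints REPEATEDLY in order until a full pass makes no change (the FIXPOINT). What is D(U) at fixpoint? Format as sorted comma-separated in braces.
Answer: {}

Derivation:
pass 0 (initial): D(U)={1,2,3,4,5}
pass 1: U {1,2,3,4,5}->{1}; V {1,2,3,5}->{3}; Z {2,3,4,5}->{4}
pass 2: U {1}->{}; V {3}->{}; Z {4}->{}
pass 3: no change
Fixpoint after 3 passes: D(U) = {}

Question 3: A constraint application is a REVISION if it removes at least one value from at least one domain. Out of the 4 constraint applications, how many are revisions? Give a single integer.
Constraint 1 (Z < V) on D(Z)={2,3,4,5} D(V)={1,2,3,5}: Z {2,3,4,5}->{2,3,4}; V {1,2,3,5}->{3,5} => REVISION
Constraint 2 (V != U) on D(V)={3,5} D(U)={1,2,3,4,5}: no change => not a revision
Constraint 3 (V + U = Z) on D(V)={3,5} D(U)={1,2,3,4,5} D(Z)={2,3,4}: V {3,5}->{3}; U {1,2,3,4,5}->{1}; Z {2,3,4}->{4} => REVISION
Constraint 4 (U + V = Z) on D(U)={1} D(V)={3} D(Z)={4}: no change => not a revision
Total revisions = 2

Answer: 2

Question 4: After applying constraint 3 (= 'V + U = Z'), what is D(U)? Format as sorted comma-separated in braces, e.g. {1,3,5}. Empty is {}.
Constraint 1 (Z < V) on D(Z)={2,3,4,5} D(V)={1,2,3,5}: Z {2,3,4,5}->{2,3,4}; V {1,2,3,5}->{3,5}
Constraint 2 (V != U) on D(V)={3,5} D(U)={1,2,3,4,5}: no change
Constraint 3 (V + U = Z) on D(V)={3,5} D(U)={1,2,3,4,5} D(Z)={2,3,4}: V {3,5}->{3}; U {1,2,3,4,5}->{1}; Z {2,3,4}->{4}
So after constraint 3: D(U) = {1}

Answer: {1}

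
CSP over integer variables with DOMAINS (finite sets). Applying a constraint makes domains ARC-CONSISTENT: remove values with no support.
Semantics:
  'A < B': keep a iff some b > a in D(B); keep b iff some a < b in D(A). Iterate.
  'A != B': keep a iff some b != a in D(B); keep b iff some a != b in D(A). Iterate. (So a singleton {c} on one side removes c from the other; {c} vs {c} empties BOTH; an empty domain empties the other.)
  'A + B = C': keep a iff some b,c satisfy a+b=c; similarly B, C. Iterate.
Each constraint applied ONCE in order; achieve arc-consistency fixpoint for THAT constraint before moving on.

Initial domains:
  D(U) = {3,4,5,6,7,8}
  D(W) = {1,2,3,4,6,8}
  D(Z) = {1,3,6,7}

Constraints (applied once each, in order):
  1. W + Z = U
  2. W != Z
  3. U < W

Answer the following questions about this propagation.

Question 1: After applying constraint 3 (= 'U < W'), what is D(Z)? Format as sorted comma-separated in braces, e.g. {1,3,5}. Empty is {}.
Answer: {1,3,6,7}

Derivation:
Constraint 1 (W + Z = U) on D(W)={1,2,3,4,6,8} D(Z)={1,3,6,7} D(U)={3,4,5,6,7,8}: W {1,2,3,4,6,8}->{1,2,3,4,6}
Constraint 2 (W != Z) on D(W)={1,2,3,4,6} D(Z)={1,3,6,7}: no change
Constraint 3 (U < W) on D(U)={3,4,5,6,7,8} D(W)={1,2,3,4,6}: U {3,4,5,6,7,8}->{3,4,5}; W {1,2,3,4,6}->{4,6}
So after constraint 3: D(Z) = {1,3,6,7}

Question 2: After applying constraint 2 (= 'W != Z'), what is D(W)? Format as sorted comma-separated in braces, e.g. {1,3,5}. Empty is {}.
Answer: {1,2,3,4,6}

Derivation:
Constraint 1 (W + Z = U) on D(W)={1,2,3,4,6,8} D(Z)={1,3,6,7} D(U)={3,4,5,6,7,8}: W {1,2,3,4,6,8}->{1,2,3,4,6}
Constraint 2 (W != Z) on D(W)={1,2,3,4,6} D(Z)={1,3,6,7}: no change
So after constraint 2: D(W) = {1,2,3,4,6}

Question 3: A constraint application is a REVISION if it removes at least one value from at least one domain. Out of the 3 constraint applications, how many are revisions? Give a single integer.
Constraint 1 (W + Z = U) on D(W)={1,2,3,4,6,8} D(Z)={1,3,6,7} D(U)={3,4,5,6,7,8}: W {1,2,3,4,6,8}->{1,2,3,4,6} => REVISION
Constraint 2 (W != Z) on D(W)={1,2,3,4,6} D(Z)={1,3,6,7}: no change => not a revision
Constraint 3 (U < W) on D(U)={3,4,5,6,7,8} D(W)={1,2,3,4,6}: U {3,4,5,6,7,8}->{3,4,5}; W {1,2,3,4,6}->{4,6} => REVISION
Total revisions = 2

Answer: 2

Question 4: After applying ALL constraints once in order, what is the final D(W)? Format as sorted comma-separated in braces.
Answer: {4,6}

Derivation:
Constraint 1 (W + Z = U) on D(W)={1,2,3,4,6,8} D(Z)={1,3,6,7} D(U)={3,4,5,6,7,8}: W {1,2,3,4,6,8}->{1,2,3,4,6}
Constraint 2 (W != Z) on D(W)={1,2,3,4,6} D(Z)={1,3,6,7}: no change
Constraint 3 (U < W) on D(U)={3,4,5,6,7,8} D(W)={1,2,3,4,6}: U {3,4,5,6,7,8}->{3,4,5}; W {1,2,3,4,6}->{4,6}
So after all 3 constraints: D(W) = {4,6}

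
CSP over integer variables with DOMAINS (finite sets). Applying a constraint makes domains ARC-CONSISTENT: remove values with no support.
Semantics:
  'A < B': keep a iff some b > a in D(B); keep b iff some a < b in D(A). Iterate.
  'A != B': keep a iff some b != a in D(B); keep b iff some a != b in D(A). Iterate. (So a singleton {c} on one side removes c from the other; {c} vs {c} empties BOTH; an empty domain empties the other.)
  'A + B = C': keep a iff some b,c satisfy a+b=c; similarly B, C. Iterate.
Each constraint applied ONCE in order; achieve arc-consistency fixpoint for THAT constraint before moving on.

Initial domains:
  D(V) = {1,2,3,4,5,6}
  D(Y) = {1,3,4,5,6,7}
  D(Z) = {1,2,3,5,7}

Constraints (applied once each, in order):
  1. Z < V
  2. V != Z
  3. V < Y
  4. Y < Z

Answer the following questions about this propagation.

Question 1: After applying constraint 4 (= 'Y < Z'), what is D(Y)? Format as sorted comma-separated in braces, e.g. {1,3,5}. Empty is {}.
Answer: {3,4}

Derivation:
Constraint 1 (Z < V) on D(Z)={1,2,3,5,7} D(V)={1,2,3,4,5,6}: Z {1,2,3,5,7}->{1,2,3,5}; V {1,2,3,4,5,6}->{2,3,4,5,6}
Constraint 2 (V != Z) on D(V)={2,3,4,5,6} D(Z)={1,2,3,5}: no change
Constraint 3 (V < Y) on D(V)={2,3,4,5,6} D(Y)={1,3,4,5,6,7}: Y {1,3,4,5,6,7}->{3,4,5,6,7}
Constraint 4 (Y < Z) on D(Y)={3,4,5,6,7} D(Z)={1,2,3,5}: Y {3,4,5,6,7}->{3,4}; Z {1,2,3,5}->{5}
So after constraint 4: D(Y) = {3,4}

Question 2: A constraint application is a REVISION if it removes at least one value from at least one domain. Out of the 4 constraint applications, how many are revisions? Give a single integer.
Answer: 3

Derivation:
Constraint 1 (Z < V) on D(Z)={1,2,3,5,7} D(V)={1,2,3,4,5,6}: Z {1,2,3,5,7}->{1,2,3,5}; V {1,2,3,4,5,6}->{2,3,4,5,6} => REVISION
Constraint 2 (V != Z) on D(V)={2,3,4,5,6} D(Z)={1,2,3,5}: no change => not a revision
Constraint 3 (V < Y) on D(V)={2,3,4,5,6} D(Y)={1,3,4,5,6,7}: Y {1,3,4,5,6,7}->{3,4,5,6,7} => REVISION
Constraint 4 (Y < Z) on D(Y)={3,4,5,6,7} D(Z)={1,2,3,5}: Y {3,4,5,6,7}->{3,4}; Z {1,2,3,5}->{5} => REVISION
Total revisions = 3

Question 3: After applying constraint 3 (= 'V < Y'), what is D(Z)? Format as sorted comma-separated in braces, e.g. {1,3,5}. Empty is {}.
Answer: {1,2,3,5}

Derivation:
Constraint 1 (Z < V) on D(Z)={1,2,3,5,7} D(V)={1,2,3,4,5,6}: Z {1,2,3,5,7}->{1,2,3,5}; V {1,2,3,4,5,6}->{2,3,4,5,6}
Constraint 2 (V != Z) on D(V)={2,3,4,5,6} D(Z)={1,2,3,5}: no change
Constraint 3 (V < Y) on D(V)={2,3,4,5,6} D(Y)={1,3,4,5,6,7}: Y {1,3,4,5,6,7}->{3,4,5,6,7}
So after constraint 3: D(Z) = {1,2,3,5}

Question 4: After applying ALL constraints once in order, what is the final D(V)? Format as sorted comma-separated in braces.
Answer: {2,3,4,5,6}

Derivation:
Constraint 1 (Z < V) on D(Z)={1,2,3,5,7} D(V)={1,2,3,4,5,6}: Z {1,2,3,5,7}->{1,2,3,5}; V {1,2,3,4,5,6}->{2,3,4,5,6}
Constraint 2 (V != Z) on D(V)={2,3,4,5,6} D(Z)={1,2,3,5}: no change
Constraint 3 (V < Y) on D(V)={2,3,4,5,6} D(Y)={1,3,4,5,6,7}: Y {1,3,4,5,6,7}->{3,4,5,6,7}
Constraint 4 (Y < Z) on D(Y)={3,4,5,6,7} D(Z)={1,2,3,5}: Y {3,4,5,6,7}->{3,4}; Z {1,2,3,5}->{5}
So after all 4 constraints: D(V) = {2,3,4,5,6}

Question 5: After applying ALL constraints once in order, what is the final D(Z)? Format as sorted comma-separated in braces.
Answer: {5}

Derivation:
Constraint 1 (Z < V) on D(Z)={1,2,3,5,7} D(V)={1,2,3,4,5,6}: Z {1,2,3,5,7}->{1,2,3,5}; V {1,2,3,4,5,6}->{2,3,4,5,6}
Constraint 2 (V != Z) on D(V)={2,3,4,5,6} D(Z)={1,2,3,5}: no change
Constraint 3 (V < Y) on D(V)={2,3,4,5,6} D(Y)={1,3,4,5,6,7}: Y {1,3,4,5,6,7}->{3,4,5,6,7}
Constraint 4 (Y < Z) on D(Y)={3,4,5,6,7} D(Z)={1,2,3,5}: Y {3,4,5,6,7}->{3,4}; Z {1,2,3,5}->{5}
So after all 4 constraints: D(Z) = {5}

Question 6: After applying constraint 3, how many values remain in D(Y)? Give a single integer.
Answer: 5

Derivation:
Constraint 1 (Z < V) on D(Z)={1,2,3,5,7} D(V)={1,2,3,4,5,6}: Z {1,2,3,5,7}->{1,2,3,5}; V {1,2,3,4,5,6}->{2,3,4,5,6}
Constraint 2 (V != Z) on D(V)={2,3,4,5,6} D(Z)={1,2,3,5}: no change
Constraint 3 (V < Y) on D(V)={2,3,4,5,6} D(Y)={1,3,4,5,6,7}: Y {1,3,4,5,6,7}->{3,4,5,6,7}
So after constraint 3: D(Y)={3,4,5,6,7}, size = 5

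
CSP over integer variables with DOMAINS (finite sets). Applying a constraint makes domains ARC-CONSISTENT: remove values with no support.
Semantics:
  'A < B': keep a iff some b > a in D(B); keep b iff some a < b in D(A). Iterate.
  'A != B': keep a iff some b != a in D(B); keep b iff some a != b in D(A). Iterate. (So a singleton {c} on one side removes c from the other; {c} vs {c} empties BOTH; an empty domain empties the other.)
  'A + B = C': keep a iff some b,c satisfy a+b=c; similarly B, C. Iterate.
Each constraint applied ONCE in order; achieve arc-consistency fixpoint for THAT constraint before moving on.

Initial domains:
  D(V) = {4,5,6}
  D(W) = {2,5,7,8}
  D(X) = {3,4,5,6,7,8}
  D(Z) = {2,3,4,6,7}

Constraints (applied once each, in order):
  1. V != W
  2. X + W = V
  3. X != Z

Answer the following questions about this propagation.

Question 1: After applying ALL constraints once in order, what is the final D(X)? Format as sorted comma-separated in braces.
Constraint 1 (V != W) on D(V)={4,5,6} D(W)={2,5,7,8}: no change
Constraint 2 (X + W = V) on D(X)={3,4,5,6,7,8} D(W)={2,5,7,8} D(V)={4,5,6}: X {3,4,5,6,7,8}->{3,4}; W {2,5,7,8}->{2}; V {4,5,6}->{5,6}
Constraint 3 (X != Z) on D(X)={3,4} D(Z)={2,3,4,6,7}: no change
So after all 3 constraints: D(X) = {3,4}

Answer: {3,4}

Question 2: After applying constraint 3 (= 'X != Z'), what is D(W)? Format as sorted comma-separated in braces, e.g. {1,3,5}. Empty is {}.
Constraint 1 (V != W) on D(V)={4,5,6} D(W)={2,5,7,8}: no change
Constraint 2 (X + W = V) on D(X)={3,4,5,6,7,8} D(W)={2,5,7,8} D(V)={4,5,6}: X {3,4,5,6,7,8}->{3,4}; W {2,5,7,8}->{2}; V {4,5,6}->{5,6}
Constraint 3 (X != Z) on D(X)={3,4} D(Z)={2,3,4,6,7}: no change
So after constraint 3: D(W) = {2}

Answer: {2}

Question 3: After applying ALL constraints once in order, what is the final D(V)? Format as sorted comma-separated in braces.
Constraint 1 (V != W) on D(V)={4,5,6} D(W)={2,5,7,8}: no change
Constraint 2 (X + W = V) on D(X)={3,4,5,6,7,8} D(W)={2,5,7,8} D(V)={4,5,6}: X {3,4,5,6,7,8}->{3,4}; W {2,5,7,8}->{2}; V {4,5,6}->{5,6}
Constraint 3 (X != Z) on D(X)={3,4} D(Z)={2,3,4,6,7}: no change
So after all 3 constraints: D(V) = {5,6}

Answer: {5,6}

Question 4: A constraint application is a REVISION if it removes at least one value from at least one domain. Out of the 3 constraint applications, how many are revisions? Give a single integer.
Answer: 1

Derivation:
Constraint 1 (V != W) on D(V)={4,5,6} D(W)={2,5,7,8}: no change => not a revision
Constraint 2 (X + W = V) on D(X)={3,4,5,6,7,8} D(W)={2,5,7,8} D(V)={4,5,6}: X {3,4,5,6,7,8}->{3,4}; W {2,5,7,8}->{2}; V {4,5,6}->{5,6} => REVISION
Constraint 3 (X != Z) on D(X)={3,4} D(Z)={2,3,4,6,7}: no change => not a revision
Total revisions = 1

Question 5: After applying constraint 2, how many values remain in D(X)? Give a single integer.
Answer: 2

Derivation:
Constraint 1 (V != W) on D(V)={4,5,6} D(W)={2,5,7,8}: no change
Constraint 2 (X + W = V) on D(X)={3,4,5,6,7,8} D(W)={2,5,7,8} D(V)={4,5,6}: X {3,4,5,6,7,8}->{3,4}; W {2,5,7,8}->{2}; V {4,5,6}->{5,6}
So after constraint 2: D(X)={3,4}, size = 2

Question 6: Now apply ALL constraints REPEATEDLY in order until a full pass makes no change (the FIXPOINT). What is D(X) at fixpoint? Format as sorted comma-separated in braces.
Answer: {3,4}

Derivation:
pass 0 (initial): D(X)={3,4,5,6,7,8}
pass 1: V {4,5,6}->{5,6}; W {2,5,7,8}->{2}; X {3,4,5,6,7,8}->{3,4}
pass 2: no change
Fixpoint after 2 passes: D(X) = {3,4}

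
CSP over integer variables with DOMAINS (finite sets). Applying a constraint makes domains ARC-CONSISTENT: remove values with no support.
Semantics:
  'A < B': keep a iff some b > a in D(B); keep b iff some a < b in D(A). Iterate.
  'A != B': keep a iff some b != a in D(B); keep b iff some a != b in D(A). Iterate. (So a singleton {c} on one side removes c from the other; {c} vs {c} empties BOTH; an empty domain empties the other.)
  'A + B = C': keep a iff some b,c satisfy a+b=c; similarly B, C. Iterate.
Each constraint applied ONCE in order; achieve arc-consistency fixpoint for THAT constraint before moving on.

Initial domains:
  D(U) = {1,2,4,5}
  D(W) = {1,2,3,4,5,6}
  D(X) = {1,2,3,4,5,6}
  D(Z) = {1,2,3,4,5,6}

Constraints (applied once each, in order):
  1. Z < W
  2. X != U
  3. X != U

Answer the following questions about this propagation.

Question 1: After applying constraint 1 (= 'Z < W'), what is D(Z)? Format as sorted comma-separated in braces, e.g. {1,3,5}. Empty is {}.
Answer: {1,2,3,4,5}

Derivation:
Constraint 1 (Z < W) on D(Z)={1,2,3,4,5,6} D(W)={1,2,3,4,5,6}: Z {1,2,3,4,5,6}->{1,2,3,4,5}; W {1,2,3,4,5,6}->{2,3,4,5,6}
So after constraint 1: D(Z) = {1,2,3,4,5}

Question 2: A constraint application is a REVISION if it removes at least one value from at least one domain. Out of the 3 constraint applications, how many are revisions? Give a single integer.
Answer: 1

Derivation:
Constraint 1 (Z < W) on D(Z)={1,2,3,4,5,6} D(W)={1,2,3,4,5,6}: Z {1,2,3,4,5,6}->{1,2,3,4,5}; W {1,2,3,4,5,6}->{2,3,4,5,6} => REVISION
Constraint 2 (X != U) on D(X)={1,2,3,4,5,6} D(U)={1,2,4,5}: no change => not a revision
Constraint 3 (X != U) on D(X)={1,2,3,4,5,6} D(U)={1,2,4,5}: no change => not a revision
Total revisions = 1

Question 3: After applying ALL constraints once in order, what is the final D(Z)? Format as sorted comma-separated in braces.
Constraint 1 (Z < W) on D(Z)={1,2,3,4,5,6} D(W)={1,2,3,4,5,6}: Z {1,2,3,4,5,6}->{1,2,3,4,5}; W {1,2,3,4,5,6}->{2,3,4,5,6}
Constraint 2 (X != U) on D(X)={1,2,3,4,5,6} D(U)={1,2,4,5}: no change
Constraint 3 (X != U) on D(X)={1,2,3,4,5,6} D(U)={1,2,4,5}: no change
So after all 3 constraints: D(Z) = {1,2,3,4,5}

Answer: {1,2,3,4,5}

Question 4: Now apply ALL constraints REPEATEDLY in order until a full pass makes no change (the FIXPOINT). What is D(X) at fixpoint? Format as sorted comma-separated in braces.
pass 0 (initial): D(X)={1,2,3,4,5,6}
pass 1: W {1,2,3,4,5,6}->{2,3,4,5,6}; Z {1,2,3,4,5,6}->{1,2,3,4,5}
pass 2: no change
Fixpoint after 2 passes: D(X) = {1,2,3,4,5,6}

Answer: {1,2,3,4,5,6}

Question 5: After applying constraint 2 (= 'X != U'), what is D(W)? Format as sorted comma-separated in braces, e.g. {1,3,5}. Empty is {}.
Constraint 1 (Z < W) on D(Z)={1,2,3,4,5,6} D(W)={1,2,3,4,5,6}: Z {1,2,3,4,5,6}->{1,2,3,4,5}; W {1,2,3,4,5,6}->{2,3,4,5,6}
Constraint 2 (X != U) on D(X)={1,2,3,4,5,6} D(U)={1,2,4,5}: no change
So after constraint 2: D(W) = {2,3,4,5,6}

Answer: {2,3,4,5,6}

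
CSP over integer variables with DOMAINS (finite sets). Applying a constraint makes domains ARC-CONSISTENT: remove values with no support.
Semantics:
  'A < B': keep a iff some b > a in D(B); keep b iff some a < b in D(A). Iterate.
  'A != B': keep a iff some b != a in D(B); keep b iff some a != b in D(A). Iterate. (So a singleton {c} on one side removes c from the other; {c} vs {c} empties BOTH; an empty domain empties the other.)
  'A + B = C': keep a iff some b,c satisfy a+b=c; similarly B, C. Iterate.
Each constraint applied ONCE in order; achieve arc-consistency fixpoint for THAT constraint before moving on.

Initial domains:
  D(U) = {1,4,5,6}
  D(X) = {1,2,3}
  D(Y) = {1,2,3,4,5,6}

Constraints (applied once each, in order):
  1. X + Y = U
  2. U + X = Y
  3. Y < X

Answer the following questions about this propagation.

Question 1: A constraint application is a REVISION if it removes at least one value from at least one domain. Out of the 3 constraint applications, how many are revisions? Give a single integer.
Constraint 1 (X + Y = U) on D(X)={1,2,3} D(Y)={1,2,3,4,5,6} D(U)={1,4,5,6}: Y {1,2,3,4,5,6}->{1,2,3,4,5}; U {1,4,5,6}->{4,5,6} => REVISION
Constraint 2 (U + X = Y) on D(U)={4,5,6} D(X)={1,2,3} D(Y)={1,2,3,4,5}: U {4,5,6}->{4}; X {1,2,3}->{1}; Y {1,2,3,4,5}->{5} => REVISION
Constraint 3 (Y < X) on D(Y)={5} D(X)={1}: Y {5}->{}; X {1}->{} => REVISION
Total revisions = 3

Answer: 3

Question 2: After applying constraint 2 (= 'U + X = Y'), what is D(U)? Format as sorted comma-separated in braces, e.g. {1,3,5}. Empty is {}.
Answer: {4}

Derivation:
Constraint 1 (X + Y = U) on D(X)={1,2,3} D(Y)={1,2,3,4,5,6} D(U)={1,4,5,6}: Y {1,2,3,4,5,6}->{1,2,3,4,5}; U {1,4,5,6}->{4,5,6}
Constraint 2 (U + X = Y) on D(U)={4,5,6} D(X)={1,2,3} D(Y)={1,2,3,4,5}: U {4,5,6}->{4}; X {1,2,3}->{1}; Y {1,2,3,4,5}->{5}
So after constraint 2: D(U) = {4}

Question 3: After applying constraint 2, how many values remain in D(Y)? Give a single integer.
Answer: 1

Derivation:
Constraint 1 (X + Y = U) on D(X)={1,2,3} D(Y)={1,2,3,4,5,6} D(U)={1,4,5,6}: Y {1,2,3,4,5,6}->{1,2,3,4,5}; U {1,4,5,6}->{4,5,6}
Constraint 2 (U + X = Y) on D(U)={4,5,6} D(X)={1,2,3} D(Y)={1,2,3,4,5}: U {4,5,6}->{4}; X {1,2,3}->{1}; Y {1,2,3,4,5}->{5}
So after constraint 2: D(Y)={5}, size = 1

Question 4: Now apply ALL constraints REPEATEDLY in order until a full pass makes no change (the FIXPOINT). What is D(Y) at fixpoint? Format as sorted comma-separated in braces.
pass 0 (initial): D(Y)={1,2,3,4,5,6}
pass 1: U {1,4,5,6}->{4}; X {1,2,3}->{}; Y {1,2,3,4,5,6}->{}
pass 2: U {4}->{}
pass 3: no change
Fixpoint after 3 passes: D(Y) = {}

Answer: {}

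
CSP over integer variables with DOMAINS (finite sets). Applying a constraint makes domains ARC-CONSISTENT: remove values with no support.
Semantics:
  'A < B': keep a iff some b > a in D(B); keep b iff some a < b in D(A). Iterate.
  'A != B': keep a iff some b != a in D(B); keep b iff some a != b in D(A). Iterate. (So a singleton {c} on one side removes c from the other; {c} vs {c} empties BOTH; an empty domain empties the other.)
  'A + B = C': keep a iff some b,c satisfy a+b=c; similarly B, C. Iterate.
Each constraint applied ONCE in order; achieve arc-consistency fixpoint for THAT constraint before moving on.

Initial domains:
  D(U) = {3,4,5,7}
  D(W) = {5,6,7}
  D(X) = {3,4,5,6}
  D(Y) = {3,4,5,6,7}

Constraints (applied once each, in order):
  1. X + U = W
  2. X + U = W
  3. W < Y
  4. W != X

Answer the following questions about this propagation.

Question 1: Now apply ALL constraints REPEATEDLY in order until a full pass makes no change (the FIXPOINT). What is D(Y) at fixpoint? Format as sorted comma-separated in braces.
Answer: {7}

Derivation:
pass 0 (initial): D(Y)={3,4,5,6,7}
pass 1: U {3,4,5,7}->{3,4}; W {5,6,7}->{6}; X {3,4,5,6}->{3,4}; Y {3,4,5,6,7}->{7}
pass 2: U {3,4}->{3}; X {3,4}->{3}
pass 3: no change
Fixpoint after 3 passes: D(Y) = {7}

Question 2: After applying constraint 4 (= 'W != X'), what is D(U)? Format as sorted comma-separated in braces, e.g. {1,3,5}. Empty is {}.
Constraint 1 (X + U = W) on D(X)={3,4,5,6} D(U)={3,4,5,7} D(W)={5,6,7}: X {3,4,5,6}->{3,4}; U {3,4,5,7}->{3,4}; W {5,6,7}->{6,7}
Constraint 2 (X + U = W) on D(X)={3,4} D(U)={3,4} D(W)={6,7}: no change
Constraint 3 (W < Y) on D(W)={6,7} D(Y)={3,4,5,6,7}: W {6,7}->{6}; Y {3,4,5,6,7}->{7}
Constraint 4 (W != X) on D(W)={6} D(X)={3,4}: no change
So after constraint 4: D(U) = {3,4}

Answer: {3,4}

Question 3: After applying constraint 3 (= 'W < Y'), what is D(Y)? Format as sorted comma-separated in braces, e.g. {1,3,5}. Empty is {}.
Constraint 1 (X + U = W) on D(X)={3,4,5,6} D(U)={3,4,5,7} D(W)={5,6,7}: X {3,4,5,6}->{3,4}; U {3,4,5,7}->{3,4}; W {5,6,7}->{6,7}
Constraint 2 (X + U = W) on D(X)={3,4} D(U)={3,4} D(W)={6,7}: no change
Constraint 3 (W < Y) on D(W)={6,7} D(Y)={3,4,5,6,7}: W {6,7}->{6}; Y {3,4,5,6,7}->{7}
So after constraint 3: D(Y) = {7}

Answer: {7}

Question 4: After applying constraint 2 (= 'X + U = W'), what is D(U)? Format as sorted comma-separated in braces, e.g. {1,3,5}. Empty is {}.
Answer: {3,4}

Derivation:
Constraint 1 (X + U = W) on D(X)={3,4,5,6} D(U)={3,4,5,7} D(W)={5,6,7}: X {3,4,5,6}->{3,4}; U {3,4,5,7}->{3,4}; W {5,6,7}->{6,7}
Constraint 2 (X + U = W) on D(X)={3,4} D(U)={3,4} D(W)={6,7}: no change
So after constraint 2: D(U) = {3,4}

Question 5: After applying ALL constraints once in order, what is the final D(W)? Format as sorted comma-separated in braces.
Constraint 1 (X + U = W) on D(X)={3,4,5,6} D(U)={3,4,5,7} D(W)={5,6,7}: X {3,4,5,6}->{3,4}; U {3,4,5,7}->{3,4}; W {5,6,7}->{6,7}
Constraint 2 (X + U = W) on D(X)={3,4} D(U)={3,4} D(W)={6,7}: no change
Constraint 3 (W < Y) on D(W)={6,7} D(Y)={3,4,5,6,7}: W {6,7}->{6}; Y {3,4,5,6,7}->{7}
Constraint 4 (W != X) on D(W)={6} D(X)={3,4}: no change
So after all 4 constraints: D(W) = {6}

Answer: {6}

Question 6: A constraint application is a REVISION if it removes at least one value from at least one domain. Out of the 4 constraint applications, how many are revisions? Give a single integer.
Answer: 2

Derivation:
Constraint 1 (X + U = W) on D(X)={3,4,5,6} D(U)={3,4,5,7} D(W)={5,6,7}: X {3,4,5,6}->{3,4}; U {3,4,5,7}->{3,4}; W {5,6,7}->{6,7} => REVISION
Constraint 2 (X + U = W) on D(X)={3,4} D(U)={3,4} D(W)={6,7}: no change => not a revision
Constraint 3 (W < Y) on D(W)={6,7} D(Y)={3,4,5,6,7}: W {6,7}->{6}; Y {3,4,5,6,7}->{7} => REVISION
Constraint 4 (W != X) on D(W)={6} D(X)={3,4}: no change => not a revision
Total revisions = 2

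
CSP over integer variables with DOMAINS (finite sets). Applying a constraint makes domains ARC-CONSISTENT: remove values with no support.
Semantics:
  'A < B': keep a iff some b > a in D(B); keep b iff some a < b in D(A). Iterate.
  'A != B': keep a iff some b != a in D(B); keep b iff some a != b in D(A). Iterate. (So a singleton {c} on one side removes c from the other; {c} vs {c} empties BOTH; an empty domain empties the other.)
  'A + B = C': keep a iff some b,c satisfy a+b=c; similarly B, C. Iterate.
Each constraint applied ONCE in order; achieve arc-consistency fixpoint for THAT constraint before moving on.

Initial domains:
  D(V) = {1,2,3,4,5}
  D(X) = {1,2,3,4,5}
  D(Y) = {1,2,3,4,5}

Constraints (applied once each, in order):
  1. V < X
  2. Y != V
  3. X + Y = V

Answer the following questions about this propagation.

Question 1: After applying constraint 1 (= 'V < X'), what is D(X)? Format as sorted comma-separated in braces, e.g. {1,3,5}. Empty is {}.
Answer: {2,3,4,5}

Derivation:
Constraint 1 (V < X) on D(V)={1,2,3,4,5} D(X)={1,2,3,4,5}: V {1,2,3,4,5}->{1,2,3,4}; X {1,2,3,4,5}->{2,3,4,5}
So after constraint 1: D(X) = {2,3,4,5}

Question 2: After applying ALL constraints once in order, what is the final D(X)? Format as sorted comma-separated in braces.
Constraint 1 (V < X) on D(V)={1,2,3,4,5} D(X)={1,2,3,4,5}: V {1,2,3,4,5}->{1,2,3,4}; X {1,2,3,4,5}->{2,3,4,5}
Constraint 2 (Y != V) on D(Y)={1,2,3,4,5} D(V)={1,2,3,4}: no change
Constraint 3 (X + Y = V) on D(X)={2,3,4,5} D(Y)={1,2,3,4,5} D(V)={1,2,3,4}: X {2,3,4,5}->{2,3}; Y {1,2,3,4,5}->{1,2}; V {1,2,3,4}->{3,4}
So after all 3 constraints: D(X) = {2,3}

Answer: {2,3}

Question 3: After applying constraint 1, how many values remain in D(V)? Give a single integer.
Constraint 1 (V < X) on D(V)={1,2,3,4,5} D(X)={1,2,3,4,5}: V {1,2,3,4,5}->{1,2,3,4}; X {1,2,3,4,5}->{2,3,4,5}
So after constraint 1: D(V)={1,2,3,4}, size = 4

Answer: 4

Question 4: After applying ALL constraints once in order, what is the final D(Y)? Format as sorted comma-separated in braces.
Answer: {1,2}

Derivation:
Constraint 1 (V < X) on D(V)={1,2,3,4,5} D(X)={1,2,3,4,5}: V {1,2,3,4,5}->{1,2,3,4}; X {1,2,3,4,5}->{2,3,4,5}
Constraint 2 (Y != V) on D(Y)={1,2,3,4,5} D(V)={1,2,3,4}: no change
Constraint 3 (X + Y = V) on D(X)={2,3,4,5} D(Y)={1,2,3,4,5} D(V)={1,2,3,4}: X {2,3,4,5}->{2,3}; Y {1,2,3,4,5}->{1,2}; V {1,2,3,4}->{3,4}
So after all 3 constraints: D(Y) = {1,2}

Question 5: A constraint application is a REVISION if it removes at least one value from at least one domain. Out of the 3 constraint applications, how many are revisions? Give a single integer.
Constraint 1 (V < X) on D(V)={1,2,3,4,5} D(X)={1,2,3,4,5}: V {1,2,3,4,5}->{1,2,3,4}; X {1,2,3,4,5}->{2,3,4,5} => REVISION
Constraint 2 (Y != V) on D(Y)={1,2,3,4,5} D(V)={1,2,3,4}: no change => not a revision
Constraint 3 (X + Y = V) on D(X)={2,3,4,5} D(Y)={1,2,3,4,5} D(V)={1,2,3,4}: X {2,3,4,5}->{2,3}; Y {1,2,3,4,5}->{1,2}; V {1,2,3,4}->{3,4} => REVISION
Total revisions = 2

Answer: 2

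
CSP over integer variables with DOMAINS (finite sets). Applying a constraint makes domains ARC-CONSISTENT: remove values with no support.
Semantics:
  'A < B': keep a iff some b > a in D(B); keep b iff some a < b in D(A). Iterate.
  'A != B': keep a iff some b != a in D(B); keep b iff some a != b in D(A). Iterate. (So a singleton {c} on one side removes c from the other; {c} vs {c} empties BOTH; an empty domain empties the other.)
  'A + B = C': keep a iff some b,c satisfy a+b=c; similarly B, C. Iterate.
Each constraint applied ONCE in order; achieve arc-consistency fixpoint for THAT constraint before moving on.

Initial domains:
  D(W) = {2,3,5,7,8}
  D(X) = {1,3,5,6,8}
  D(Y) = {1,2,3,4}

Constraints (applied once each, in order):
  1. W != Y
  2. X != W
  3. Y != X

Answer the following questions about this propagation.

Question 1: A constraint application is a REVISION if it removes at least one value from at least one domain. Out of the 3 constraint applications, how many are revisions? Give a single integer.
Constraint 1 (W != Y) on D(W)={2,3,5,7,8} D(Y)={1,2,3,4}: no change => not a revision
Constraint 2 (X != W) on D(X)={1,3,5,6,8} D(W)={2,3,5,7,8}: no change => not a revision
Constraint 3 (Y != X) on D(Y)={1,2,3,4} D(X)={1,3,5,6,8}: no change => not a revision
Total revisions = 0

Answer: 0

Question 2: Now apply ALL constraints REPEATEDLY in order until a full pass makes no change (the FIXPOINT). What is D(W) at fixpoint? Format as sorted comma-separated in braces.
Answer: {2,3,5,7,8}

Derivation:
pass 0 (initial): D(W)={2,3,5,7,8}
pass 1: no change
Fixpoint after 1 passes: D(W) = {2,3,5,7,8}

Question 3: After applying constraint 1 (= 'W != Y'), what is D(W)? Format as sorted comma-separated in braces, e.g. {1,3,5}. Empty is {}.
Constraint 1 (W != Y) on D(W)={2,3,5,7,8} D(Y)={1,2,3,4}: no change
So after constraint 1: D(W) = {2,3,5,7,8}

Answer: {2,3,5,7,8}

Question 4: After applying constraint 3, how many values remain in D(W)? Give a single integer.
Constraint 1 (W != Y) on D(W)={2,3,5,7,8} D(Y)={1,2,3,4}: no change
Constraint 2 (X != W) on D(X)={1,3,5,6,8} D(W)={2,3,5,7,8}: no change
Constraint 3 (Y != X) on D(Y)={1,2,3,4} D(X)={1,3,5,6,8}: no change
So after constraint 3: D(W)={2,3,5,7,8}, size = 5

Answer: 5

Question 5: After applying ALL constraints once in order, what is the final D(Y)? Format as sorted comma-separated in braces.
Constraint 1 (W != Y) on D(W)={2,3,5,7,8} D(Y)={1,2,3,4}: no change
Constraint 2 (X != W) on D(X)={1,3,5,6,8} D(W)={2,3,5,7,8}: no change
Constraint 3 (Y != X) on D(Y)={1,2,3,4} D(X)={1,3,5,6,8}: no change
So after all 3 constraints: D(Y) = {1,2,3,4}

Answer: {1,2,3,4}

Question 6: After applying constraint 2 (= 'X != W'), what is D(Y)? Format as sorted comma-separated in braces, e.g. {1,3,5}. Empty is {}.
Constraint 1 (W != Y) on D(W)={2,3,5,7,8} D(Y)={1,2,3,4}: no change
Constraint 2 (X != W) on D(X)={1,3,5,6,8} D(W)={2,3,5,7,8}: no change
So after constraint 2: D(Y) = {1,2,3,4}

Answer: {1,2,3,4}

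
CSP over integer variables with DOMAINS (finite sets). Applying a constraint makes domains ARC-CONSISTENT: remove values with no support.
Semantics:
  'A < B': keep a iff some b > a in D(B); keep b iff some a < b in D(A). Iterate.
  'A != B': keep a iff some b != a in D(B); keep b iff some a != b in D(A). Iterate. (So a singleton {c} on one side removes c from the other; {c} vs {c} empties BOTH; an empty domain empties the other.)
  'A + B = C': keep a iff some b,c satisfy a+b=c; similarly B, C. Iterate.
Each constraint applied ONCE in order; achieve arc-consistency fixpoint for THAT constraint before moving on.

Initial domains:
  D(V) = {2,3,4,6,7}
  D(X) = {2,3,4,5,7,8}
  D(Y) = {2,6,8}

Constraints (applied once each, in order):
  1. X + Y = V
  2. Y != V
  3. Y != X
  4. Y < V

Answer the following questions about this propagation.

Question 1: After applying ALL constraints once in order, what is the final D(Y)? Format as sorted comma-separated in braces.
Constraint 1 (X + Y = V) on D(X)={2,3,4,5,7,8} D(Y)={2,6,8} D(V)={2,3,4,6,7}: X {2,3,4,5,7,8}->{2,4,5}; Y {2,6,8}->{2}; V {2,3,4,6,7}->{4,6,7}
Constraint 2 (Y != V) on D(Y)={2} D(V)={4,6,7}: no change
Constraint 3 (Y != X) on D(Y)={2} D(X)={2,4,5}: X {2,4,5}->{4,5}
Constraint 4 (Y < V) on D(Y)={2} D(V)={4,6,7}: no change
So after all 4 constraints: D(Y) = {2}

Answer: {2}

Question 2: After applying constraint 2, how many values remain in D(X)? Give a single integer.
Answer: 3

Derivation:
Constraint 1 (X + Y = V) on D(X)={2,3,4,5,7,8} D(Y)={2,6,8} D(V)={2,3,4,6,7}: X {2,3,4,5,7,8}->{2,4,5}; Y {2,6,8}->{2}; V {2,3,4,6,7}->{4,6,7}
Constraint 2 (Y != V) on D(Y)={2} D(V)={4,6,7}: no change
So after constraint 2: D(X)={2,4,5}, size = 3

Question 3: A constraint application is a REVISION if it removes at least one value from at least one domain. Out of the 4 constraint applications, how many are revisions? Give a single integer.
Constraint 1 (X + Y = V) on D(X)={2,3,4,5,7,8} D(Y)={2,6,8} D(V)={2,3,4,6,7}: X {2,3,4,5,7,8}->{2,4,5}; Y {2,6,8}->{2}; V {2,3,4,6,7}->{4,6,7} => REVISION
Constraint 2 (Y != V) on D(Y)={2} D(V)={4,6,7}: no change => not a revision
Constraint 3 (Y != X) on D(Y)={2} D(X)={2,4,5}: X {2,4,5}->{4,5} => REVISION
Constraint 4 (Y < V) on D(Y)={2} D(V)={4,6,7}: no change => not a revision
Total revisions = 2

Answer: 2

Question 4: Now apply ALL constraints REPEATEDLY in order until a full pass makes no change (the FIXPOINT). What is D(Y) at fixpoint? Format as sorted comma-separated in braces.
pass 0 (initial): D(Y)={2,6,8}
pass 1: V {2,3,4,6,7}->{4,6,7}; X {2,3,4,5,7,8}->{4,5}; Y {2,6,8}->{2}
pass 2: V {4,6,7}->{6,7}
pass 3: no change
Fixpoint after 3 passes: D(Y) = {2}

Answer: {2}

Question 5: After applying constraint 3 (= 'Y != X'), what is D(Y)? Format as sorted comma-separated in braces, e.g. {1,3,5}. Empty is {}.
Constraint 1 (X + Y = V) on D(X)={2,3,4,5,7,8} D(Y)={2,6,8} D(V)={2,3,4,6,7}: X {2,3,4,5,7,8}->{2,4,5}; Y {2,6,8}->{2}; V {2,3,4,6,7}->{4,6,7}
Constraint 2 (Y != V) on D(Y)={2} D(V)={4,6,7}: no change
Constraint 3 (Y != X) on D(Y)={2} D(X)={2,4,5}: X {2,4,5}->{4,5}
So after constraint 3: D(Y) = {2}

Answer: {2}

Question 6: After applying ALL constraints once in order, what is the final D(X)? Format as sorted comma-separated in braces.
Answer: {4,5}

Derivation:
Constraint 1 (X + Y = V) on D(X)={2,3,4,5,7,8} D(Y)={2,6,8} D(V)={2,3,4,6,7}: X {2,3,4,5,7,8}->{2,4,5}; Y {2,6,8}->{2}; V {2,3,4,6,7}->{4,6,7}
Constraint 2 (Y != V) on D(Y)={2} D(V)={4,6,7}: no change
Constraint 3 (Y != X) on D(Y)={2} D(X)={2,4,5}: X {2,4,5}->{4,5}
Constraint 4 (Y < V) on D(Y)={2} D(V)={4,6,7}: no change
So after all 4 constraints: D(X) = {4,5}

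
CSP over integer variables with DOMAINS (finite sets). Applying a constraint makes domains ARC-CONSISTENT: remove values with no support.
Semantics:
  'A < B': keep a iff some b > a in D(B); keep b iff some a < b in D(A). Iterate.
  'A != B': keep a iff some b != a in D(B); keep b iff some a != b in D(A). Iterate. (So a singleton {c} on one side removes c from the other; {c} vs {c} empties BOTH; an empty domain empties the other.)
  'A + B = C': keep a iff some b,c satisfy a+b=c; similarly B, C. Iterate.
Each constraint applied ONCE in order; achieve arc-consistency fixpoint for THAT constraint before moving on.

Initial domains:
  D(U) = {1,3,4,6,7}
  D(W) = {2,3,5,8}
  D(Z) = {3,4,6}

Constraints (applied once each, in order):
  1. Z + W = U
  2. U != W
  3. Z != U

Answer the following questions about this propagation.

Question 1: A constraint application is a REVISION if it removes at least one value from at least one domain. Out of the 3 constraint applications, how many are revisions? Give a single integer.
Constraint 1 (Z + W = U) on D(Z)={3,4,6} D(W)={2,3,5,8} D(U)={1,3,4,6,7}: Z {3,4,6}->{3,4}; W {2,3,5,8}->{2,3}; U {1,3,4,6,7}->{6,7} => REVISION
Constraint 2 (U != W) on D(U)={6,7} D(W)={2,3}: no change => not a revision
Constraint 3 (Z != U) on D(Z)={3,4} D(U)={6,7}: no change => not a revision
Total revisions = 1

Answer: 1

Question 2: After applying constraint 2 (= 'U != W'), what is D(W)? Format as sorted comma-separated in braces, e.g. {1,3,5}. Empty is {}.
Answer: {2,3}

Derivation:
Constraint 1 (Z + W = U) on D(Z)={3,4,6} D(W)={2,3,5,8} D(U)={1,3,4,6,7}: Z {3,4,6}->{3,4}; W {2,3,5,8}->{2,3}; U {1,3,4,6,7}->{6,7}
Constraint 2 (U != W) on D(U)={6,7} D(W)={2,3}: no change
So after constraint 2: D(W) = {2,3}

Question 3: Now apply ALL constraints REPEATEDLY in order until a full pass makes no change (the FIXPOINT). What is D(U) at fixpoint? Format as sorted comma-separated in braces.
Answer: {6,7}

Derivation:
pass 0 (initial): D(U)={1,3,4,6,7}
pass 1: U {1,3,4,6,7}->{6,7}; W {2,3,5,8}->{2,3}; Z {3,4,6}->{3,4}
pass 2: no change
Fixpoint after 2 passes: D(U) = {6,7}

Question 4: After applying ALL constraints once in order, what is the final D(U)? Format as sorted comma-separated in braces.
Answer: {6,7}

Derivation:
Constraint 1 (Z + W = U) on D(Z)={3,4,6} D(W)={2,3,5,8} D(U)={1,3,4,6,7}: Z {3,4,6}->{3,4}; W {2,3,5,8}->{2,3}; U {1,3,4,6,7}->{6,7}
Constraint 2 (U != W) on D(U)={6,7} D(W)={2,3}: no change
Constraint 3 (Z != U) on D(Z)={3,4} D(U)={6,7}: no change
So after all 3 constraints: D(U) = {6,7}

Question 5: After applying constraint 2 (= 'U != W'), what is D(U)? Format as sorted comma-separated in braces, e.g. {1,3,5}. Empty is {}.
Answer: {6,7}

Derivation:
Constraint 1 (Z + W = U) on D(Z)={3,4,6} D(W)={2,3,5,8} D(U)={1,3,4,6,7}: Z {3,4,6}->{3,4}; W {2,3,5,8}->{2,3}; U {1,3,4,6,7}->{6,7}
Constraint 2 (U != W) on D(U)={6,7} D(W)={2,3}: no change
So after constraint 2: D(U) = {6,7}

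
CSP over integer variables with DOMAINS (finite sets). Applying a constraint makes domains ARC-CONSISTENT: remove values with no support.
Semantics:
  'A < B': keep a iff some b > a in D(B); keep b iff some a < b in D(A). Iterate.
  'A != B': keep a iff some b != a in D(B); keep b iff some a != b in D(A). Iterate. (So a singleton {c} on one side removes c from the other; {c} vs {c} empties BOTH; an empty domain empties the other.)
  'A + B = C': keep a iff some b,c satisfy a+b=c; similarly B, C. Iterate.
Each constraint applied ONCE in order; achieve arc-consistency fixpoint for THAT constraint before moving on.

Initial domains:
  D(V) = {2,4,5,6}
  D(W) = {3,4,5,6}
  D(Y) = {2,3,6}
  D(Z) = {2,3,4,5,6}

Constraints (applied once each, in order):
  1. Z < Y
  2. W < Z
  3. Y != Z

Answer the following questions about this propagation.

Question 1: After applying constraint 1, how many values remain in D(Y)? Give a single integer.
Constraint 1 (Z < Y) on D(Z)={2,3,4,5,6} D(Y)={2,3,6}: Z {2,3,4,5,6}->{2,3,4,5}; Y {2,3,6}->{3,6}
So after constraint 1: D(Y)={3,6}, size = 2

Answer: 2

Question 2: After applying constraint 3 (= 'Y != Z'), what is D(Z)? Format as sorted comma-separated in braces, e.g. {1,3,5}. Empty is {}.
Constraint 1 (Z < Y) on D(Z)={2,3,4,5,6} D(Y)={2,3,6}: Z {2,3,4,5,6}->{2,3,4,5}; Y {2,3,6}->{3,6}
Constraint 2 (W < Z) on D(W)={3,4,5,6} D(Z)={2,3,4,5}: W {3,4,5,6}->{3,4}; Z {2,3,4,5}->{4,5}
Constraint 3 (Y != Z) on D(Y)={3,6} D(Z)={4,5}: no change
So after constraint 3: D(Z) = {4,5}

Answer: {4,5}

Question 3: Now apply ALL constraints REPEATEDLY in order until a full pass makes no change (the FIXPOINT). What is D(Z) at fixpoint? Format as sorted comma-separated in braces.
pass 0 (initial): D(Z)={2,3,4,5,6}
pass 1: W {3,4,5,6}->{3,4}; Y {2,3,6}->{3,6}; Z {2,3,4,5,6}->{4,5}
pass 2: Y {3,6}->{6}
pass 3: no change
Fixpoint after 3 passes: D(Z) = {4,5}

Answer: {4,5}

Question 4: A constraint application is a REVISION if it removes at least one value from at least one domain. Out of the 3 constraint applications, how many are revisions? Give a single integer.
Answer: 2

Derivation:
Constraint 1 (Z < Y) on D(Z)={2,3,4,5,6} D(Y)={2,3,6}: Z {2,3,4,5,6}->{2,3,4,5}; Y {2,3,6}->{3,6} => REVISION
Constraint 2 (W < Z) on D(W)={3,4,5,6} D(Z)={2,3,4,5}: W {3,4,5,6}->{3,4}; Z {2,3,4,5}->{4,5} => REVISION
Constraint 3 (Y != Z) on D(Y)={3,6} D(Z)={4,5}: no change => not a revision
Total revisions = 2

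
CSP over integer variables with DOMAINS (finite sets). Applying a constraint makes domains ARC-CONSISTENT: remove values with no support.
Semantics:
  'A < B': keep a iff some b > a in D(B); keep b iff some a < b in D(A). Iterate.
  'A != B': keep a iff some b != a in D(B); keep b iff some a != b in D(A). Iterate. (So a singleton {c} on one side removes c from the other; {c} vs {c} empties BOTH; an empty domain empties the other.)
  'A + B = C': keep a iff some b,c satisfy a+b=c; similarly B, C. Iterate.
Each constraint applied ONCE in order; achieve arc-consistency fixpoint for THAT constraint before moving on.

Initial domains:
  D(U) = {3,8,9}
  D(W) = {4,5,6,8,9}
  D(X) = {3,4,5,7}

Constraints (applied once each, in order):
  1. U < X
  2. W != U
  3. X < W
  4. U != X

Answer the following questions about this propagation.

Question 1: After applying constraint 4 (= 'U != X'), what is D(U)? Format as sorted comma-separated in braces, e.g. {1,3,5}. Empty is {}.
Constraint 1 (U < X) on D(U)={3,8,9} D(X)={3,4,5,7}: U {3,8,9}->{3}; X {3,4,5,7}->{4,5,7}
Constraint 2 (W != U) on D(W)={4,5,6,8,9} D(U)={3}: no change
Constraint 3 (X < W) on D(X)={4,5,7} D(W)={4,5,6,8,9}: W {4,5,6,8,9}->{5,6,8,9}
Constraint 4 (U != X) on D(U)={3} D(X)={4,5,7}: no change
So after constraint 4: D(U) = {3}

Answer: {3}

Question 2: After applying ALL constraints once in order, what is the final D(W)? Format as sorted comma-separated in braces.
Constraint 1 (U < X) on D(U)={3,8,9} D(X)={3,4,5,7}: U {3,8,9}->{3}; X {3,4,5,7}->{4,5,7}
Constraint 2 (W != U) on D(W)={4,5,6,8,9} D(U)={3}: no change
Constraint 3 (X < W) on D(X)={4,5,7} D(W)={4,5,6,8,9}: W {4,5,6,8,9}->{5,6,8,9}
Constraint 4 (U != X) on D(U)={3} D(X)={4,5,7}: no change
So after all 4 constraints: D(W) = {5,6,8,9}

Answer: {5,6,8,9}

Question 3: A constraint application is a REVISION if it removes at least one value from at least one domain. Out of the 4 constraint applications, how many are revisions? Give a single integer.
Constraint 1 (U < X) on D(U)={3,8,9} D(X)={3,4,5,7}: U {3,8,9}->{3}; X {3,4,5,7}->{4,5,7} => REVISION
Constraint 2 (W != U) on D(W)={4,5,6,8,9} D(U)={3}: no change => not a revision
Constraint 3 (X < W) on D(X)={4,5,7} D(W)={4,5,6,8,9}: W {4,5,6,8,9}->{5,6,8,9} => REVISION
Constraint 4 (U != X) on D(U)={3} D(X)={4,5,7}: no change => not a revision
Total revisions = 2

Answer: 2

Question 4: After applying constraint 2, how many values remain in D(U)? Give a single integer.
Answer: 1

Derivation:
Constraint 1 (U < X) on D(U)={3,8,9} D(X)={3,4,5,7}: U {3,8,9}->{3}; X {3,4,5,7}->{4,5,7}
Constraint 2 (W != U) on D(W)={4,5,6,8,9} D(U)={3}: no change
So after constraint 2: D(U)={3}, size = 1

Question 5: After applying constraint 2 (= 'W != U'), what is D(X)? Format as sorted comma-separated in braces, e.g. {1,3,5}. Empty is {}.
Constraint 1 (U < X) on D(U)={3,8,9} D(X)={3,4,5,7}: U {3,8,9}->{3}; X {3,4,5,7}->{4,5,7}
Constraint 2 (W != U) on D(W)={4,5,6,8,9} D(U)={3}: no change
So after constraint 2: D(X) = {4,5,7}

Answer: {4,5,7}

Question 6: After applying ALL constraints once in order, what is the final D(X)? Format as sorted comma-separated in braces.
Answer: {4,5,7}

Derivation:
Constraint 1 (U < X) on D(U)={3,8,9} D(X)={3,4,5,7}: U {3,8,9}->{3}; X {3,4,5,7}->{4,5,7}
Constraint 2 (W != U) on D(W)={4,5,6,8,9} D(U)={3}: no change
Constraint 3 (X < W) on D(X)={4,5,7} D(W)={4,5,6,8,9}: W {4,5,6,8,9}->{5,6,8,9}
Constraint 4 (U != X) on D(U)={3} D(X)={4,5,7}: no change
So after all 4 constraints: D(X) = {4,5,7}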